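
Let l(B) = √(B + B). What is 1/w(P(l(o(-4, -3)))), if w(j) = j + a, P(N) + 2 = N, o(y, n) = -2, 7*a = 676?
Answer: 2317/219220 - 49*I/219220 ≈ 0.010569 - 0.00022352*I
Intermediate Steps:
a = 676/7 (a = (⅐)*676 = 676/7 ≈ 96.571)
l(B) = √2*√B (l(B) = √(2*B) = √2*√B)
P(N) = -2 + N
w(j) = 676/7 + j (w(j) = j + 676/7 = 676/7 + j)
1/w(P(l(o(-4, -3)))) = 1/(676/7 + (-2 + √2*√(-2))) = 1/(676/7 + (-2 + √2*(I*√2))) = 1/(676/7 + (-2 + 2*I)) = 1/(662/7 + 2*I) = 49*(662/7 - 2*I)/438440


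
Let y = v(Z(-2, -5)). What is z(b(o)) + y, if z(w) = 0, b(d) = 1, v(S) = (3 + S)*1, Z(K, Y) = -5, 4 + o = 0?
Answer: -2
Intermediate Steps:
o = -4 (o = -4 + 0 = -4)
v(S) = 3 + S
y = -2 (y = 3 - 5 = -2)
z(b(o)) + y = 0 - 2 = -2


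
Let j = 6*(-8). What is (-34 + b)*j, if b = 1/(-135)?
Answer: 73456/45 ≈ 1632.4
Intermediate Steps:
j = -48
b = -1/135 ≈ -0.0074074
(-34 + b)*j = (-34 - 1/135)*(-48) = -4591/135*(-48) = 73456/45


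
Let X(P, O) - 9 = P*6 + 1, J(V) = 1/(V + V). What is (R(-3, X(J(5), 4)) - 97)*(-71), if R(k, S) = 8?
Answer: 6319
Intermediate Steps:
J(V) = 1/(2*V)
X(P, O) = 10 + 6*P (X(P, O) = 9 + (P*6 + 1) = 9 + (6*P + 1) = 9 + (1 + 6*P) = 10 + 6*P)
(R(-3, X(J(5), 4)) - 97)*(-71) = (8 - 97)*(-71) = -89*(-71) = 6319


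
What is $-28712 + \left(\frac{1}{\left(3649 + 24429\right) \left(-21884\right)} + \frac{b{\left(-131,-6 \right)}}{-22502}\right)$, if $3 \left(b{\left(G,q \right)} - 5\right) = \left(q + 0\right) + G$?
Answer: $- \frac{595482047810887153}{20739833006856} \approx -28712.0$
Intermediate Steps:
$b{\left(G,q \right)} = 5 + \frac{G}{3} + \frac{q}{3}$ ($b{\left(G,q \right)} = 5 + \frac{\left(q + 0\right) + G}{3} = 5 + \frac{q + G}{3} = 5 + \frac{G + q}{3} = 5 + \left(\frac{G}{3} + \frac{q}{3}\right) = 5 + \frac{G}{3} + \frac{q}{3}$)
$-28712 + \left(\frac{1}{\left(3649 + 24429\right) \left(-21884\right)} + \frac{b{\left(-131,-6 \right)}}{-22502}\right) = -28712 + \left(\frac{1}{\left(3649 + 24429\right) \left(-21884\right)} + \frac{5 + \frac{1}{3} \left(-131\right) + \frac{1}{3} \left(-6\right)}{-22502}\right) = -28712 + \left(\frac{1}{28078} \left(- \frac{1}{21884}\right) + \left(5 - \frac{131}{3} - 2\right) \left(- \frac{1}{22502}\right)\right) = -28712 + \left(\frac{1}{28078} \left(- \frac{1}{21884}\right) - - \frac{61}{33753}\right) = -28712 + \left(- \frac{1}{614458952} + \frac{61}{33753}\right) = -28712 + \frac{37481962319}{20739833006856} = - \frac{595482047810887153}{20739833006856}$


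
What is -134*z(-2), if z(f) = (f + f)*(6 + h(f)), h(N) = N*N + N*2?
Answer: 3216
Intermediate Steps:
h(N) = N**2 + 2*N
z(f) = 2*f*(6 + f*(2 + f)) (z(f) = (f + f)*(6 + f*(2 + f)) = (2*f)*(6 + f*(2 + f)) = 2*f*(6 + f*(2 + f)))
-134*z(-2) = -268*(-2)*(6 - 2*(2 - 2)) = -268*(-2)*(6 - 2*0) = -268*(-2)*(6 + 0) = -268*(-2)*6 = -134*(-24) = 3216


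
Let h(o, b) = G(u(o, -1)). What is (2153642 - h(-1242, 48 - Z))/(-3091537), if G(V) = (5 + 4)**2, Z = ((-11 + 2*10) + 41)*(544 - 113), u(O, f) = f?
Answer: -2153561/3091537 ≈ -0.69660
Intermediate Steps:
Z = 21550 (Z = ((-11 + 20) + 41)*431 = (9 + 41)*431 = 50*431 = 21550)
G(V) = 81 (G(V) = 9**2 = 81)
h(o, b) = 81
(2153642 - h(-1242, 48 - Z))/(-3091537) = (2153642 - 1*81)/(-3091537) = (2153642 - 81)*(-1/3091537) = 2153561*(-1/3091537) = -2153561/3091537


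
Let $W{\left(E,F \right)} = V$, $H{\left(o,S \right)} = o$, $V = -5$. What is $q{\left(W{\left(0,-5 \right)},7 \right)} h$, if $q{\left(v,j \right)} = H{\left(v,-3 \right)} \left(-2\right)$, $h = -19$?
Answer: $-190$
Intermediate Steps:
$W{\left(E,F \right)} = -5$
$q{\left(v,j \right)} = - 2 v$ ($q{\left(v,j \right)} = v \left(-2\right) = - 2 v$)
$q{\left(W{\left(0,-5 \right)},7 \right)} h = \left(-2\right) \left(-5\right) \left(-19\right) = 10 \left(-19\right) = -190$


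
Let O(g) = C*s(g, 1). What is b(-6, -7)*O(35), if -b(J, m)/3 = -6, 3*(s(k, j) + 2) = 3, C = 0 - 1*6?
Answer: 108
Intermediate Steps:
C = -6 (C = 0 - 6 = -6)
s(k, j) = -1 (s(k, j) = -2 + (1/3)*3 = -2 + 1 = -1)
O(g) = 6 (O(g) = -6*(-1) = 6)
b(J, m) = 18 (b(J, m) = -3*(-6) = 18)
b(-6, -7)*O(35) = 18*6 = 108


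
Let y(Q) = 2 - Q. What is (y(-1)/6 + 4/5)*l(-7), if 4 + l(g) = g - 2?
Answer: -169/10 ≈ -16.900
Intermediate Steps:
l(g) = -6 + g (l(g) = -4 + (g - 2) = -4 + (-2 + g) = -6 + g)
(y(-1)/6 + 4/5)*l(-7) = ((2 - 1*(-1))/6 + 4/5)*(-6 - 7) = ((2 + 1)*(⅙) + 4*(⅕))*(-13) = (3*(⅙) + ⅘)*(-13) = (½ + ⅘)*(-13) = (13/10)*(-13) = -169/10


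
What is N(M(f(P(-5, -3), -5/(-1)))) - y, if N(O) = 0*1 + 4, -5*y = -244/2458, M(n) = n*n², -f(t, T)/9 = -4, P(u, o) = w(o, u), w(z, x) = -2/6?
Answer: 24458/6145 ≈ 3.9801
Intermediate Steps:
w(z, x) = -⅓ (w(z, x) = -2*⅙ = -⅓)
P(u, o) = -⅓
f(t, T) = 36 (f(t, T) = -9*(-4) = 36)
M(n) = n³
y = 122/6145 (y = -(-244)/(5*2458) = -⅕*(-122/1229) = 122/6145 ≈ 0.019854)
N(O) = 4 (N(O) = 0 + 4 = 4)
N(M(f(P(-5, -3), -5/(-1)))) - y = 4 - 1*122/6145 = 4 - 122/6145 = 24458/6145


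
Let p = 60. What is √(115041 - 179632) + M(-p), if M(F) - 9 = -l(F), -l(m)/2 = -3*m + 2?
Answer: 373 + I*√64591 ≈ 373.0 + 254.15*I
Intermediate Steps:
l(m) = -4 + 6*m (l(m) = -2*(-3*m + 2) = -2*(2 - 3*m) = -4 + 6*m)
M(F) = 13 - 6*F (M(F) = 9 - (-4 + 6*F) = 9 + (4 - 6*F) = 13 - 6*F)
√(115041 - 179632) + M(-p) = √(115041 - 179632) + (13 - (-6)*60) = √(-64591) + (13 - 6*(-60)) = I*√64591 + (13 + 360) = I*√64591 + 373 = 373 + I*√64591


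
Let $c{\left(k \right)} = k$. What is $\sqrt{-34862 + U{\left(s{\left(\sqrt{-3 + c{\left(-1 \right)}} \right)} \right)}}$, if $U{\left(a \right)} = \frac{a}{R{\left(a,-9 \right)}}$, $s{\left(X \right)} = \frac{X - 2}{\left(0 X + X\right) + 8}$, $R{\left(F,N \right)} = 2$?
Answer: $\frac{\sqrt{-40300574 + 170 i}}{34} \approx 0.00039381 + 186.71 i$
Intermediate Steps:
$s{\left(X \right)} = \frac{-2 + X}{8 + X}$ ($s{\left(X \right)} = \frac{-2 + X}{\left(0 + X\right) + 8} = \frac{-2 + X}{X + 8} = \frac{-2 + X}{8 + X}$)
$U{\left(a \right)} = \frac{a}{2}$
$\sqrt{-34862 + U{\left(s{\left(\sqrt{-3 + c{\left(-1 \right)}} \right)} \right)}} = \sqrt{-34862 + \frac{\frac{1}{8 + \sqrt{-3 - 1}} \left(-2 + \sqrt{-3 - 1}\right)}{2}} = \sqrt{-34862 + \frac{\frac{1}{8 + \sqrt{-4}} \left(-2 + \sqrt{-4}\right)}{2}} = \sqrt{-34862 + \frac{\frac{1}{8 + 2 i} \left(-2 + 2 i\right)}{2}} = \sqrt{-34862 + \frac{\frac{8 - 2 i}{68} \left(-2 + 2 i\right)}{2}} = \sqrt{-34862 + \frac{\frac{1}{68} \left(-2 + 2 i\right) \left(8 - 2 i\right)}{2}} = \sqrt{-34862 + \frac{\left(-2 + 2 i\right) \left(8 - 2 i\right)}{136}}$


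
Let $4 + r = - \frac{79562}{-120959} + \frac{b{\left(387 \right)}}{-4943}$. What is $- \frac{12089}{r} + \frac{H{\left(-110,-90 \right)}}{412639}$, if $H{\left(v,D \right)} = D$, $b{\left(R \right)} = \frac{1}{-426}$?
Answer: $\frac{1270571241093038146932}{351274182462932947} \approx 3617.0$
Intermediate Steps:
$b{\left(R \right)} = - \frac{1}{426}$
$r = - \frac{851286917773}{254705543562}$ ($r = -4 - \left(- \frac{79562}{120959} - \frac{1}{2105718}\right) = -4 - - \frac{167535256475}{254705543562} = -4 + \left(\frac{79562}{120959} + \frac{1}{2105718}\right) = -4 + \frac{167535256475}{254705543562} = - \frac{851286917773}{254705543562} \approx -3.3422$)
$- \frac{12089}{r} + \frac{H{\left(-110,-90 \right)}}{412639} = - \frac{12089}{- \frac{851286917773}{254705543562}} - \frac{90}{412639} = \left(-12089\right) \left(- \frac{254705543562}{851286917773}\right) - \frac{90}{412639} = \frac{3079135316121018}{851286917773} - \frac{90}{412639} = \frac{1270571241093038146932}{351274182462932947}$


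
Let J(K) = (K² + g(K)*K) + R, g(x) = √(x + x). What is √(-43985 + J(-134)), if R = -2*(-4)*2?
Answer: √(-26013 - 268*I*√67) ≈ 6.7946 - 161.43*I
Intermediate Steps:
g(x) = √2*√x (g(x) = √(2*x) = √2*√x)
R = 16 (R = 8*2 = 16)
J(K) = 16 + K² + √2*K^(3/2) (J(K) = (K² + (√2*√K)*K) + 16 = (K² + √2*K^(3/2)) + 16 = 16 + K² + √2*K^(3/2))
√(-43985 + J(-134)) = √(-43985 + (16 + (-134)² + √2*(-134)^(3/2))) = √(-43985 + (16 + 17956 + √2*(-134*I*√134))) = √(-43985 + (16 + 17956 - 268*I*√67)) = √(-43985 + (17972 - 268*I*√67)) = √(-26013 - 268*I*√67)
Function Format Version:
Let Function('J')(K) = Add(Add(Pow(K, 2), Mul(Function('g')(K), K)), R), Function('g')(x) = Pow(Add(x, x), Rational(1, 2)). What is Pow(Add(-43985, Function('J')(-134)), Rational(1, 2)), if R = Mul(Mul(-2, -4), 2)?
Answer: Pow(Add(-26013, Mul(-268, I, Pow(67, Rational(1, 2)))), Rational(1, 2)) ≈ Add(6.7946, Mul(-161.43, I))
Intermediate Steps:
Function('g')(x) = Mul(Pow(2, Rational(1, 2)), Pow(x, Rational(1, 2))) (Function('g')(x) = Pow(Mul(2, x), Rational(1, 2)) = Mul(Pow(2, Rational(1, 2)), Pow(x, Rational(1, 2))))
R = 16 (R = Mul(8, 2) = 16)
Function('J')(K) = Add(16, Pow(K, 2), Mul(Pow(2, Rational(1, 2)), Pow(K, Rational(3, 2)))) (Function('J')(K) = Add(Add(Pow(K, 2), Mul(Mul(Pow(2, Rational(1, 2)), Pow(K, Rational(1, 2))), K)), 16) = Add(Add(Pow(K, 2), Mul(Pow(2, Rational(1, 2)), Pow(K, Rational(3, 2)))), 16) = Add(16, Pow(K, 2), Mul(Pow(2, Rational(1, 2)), Pow(K, Rational(3, 2)))))
Pow(Add(-43985, Function('J')(-134)), Rational(1, 2)) = Pow(Add(-43985, Add(16, Pow(-134, 2), Mul(Pow(2, Rational(1, 2)), Pow(-134, Rational(3, 2))))), Rational(1, 2)) = Pow(Add(-43985, Add(16, 17956, Mul(Pow(2, Rational(1, 2)), Mul(-134, I, Pow(134, Rational(1, 2)))))), Rational(1, 2)) = Pow(Add(-43985, Add(16, 17956, Mul(-268, I, Pow(67, Rational(1, 2))))), Rational(1, 2)) = Pow(Add(-43985, Add(17972, Mul(-268, I, Pow(67, Rational(1, 2))))), Rational(1, 2)) = Pow(Add(-26013, Mul(-268, I, Pow(67, Rational(1, 2)))), Rational(1, 2))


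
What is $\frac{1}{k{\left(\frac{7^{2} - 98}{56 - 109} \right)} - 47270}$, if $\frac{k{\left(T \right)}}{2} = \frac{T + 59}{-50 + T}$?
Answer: $- \frac{2601}{122955622} \approx -2.1154 \cdot 10^{-5}$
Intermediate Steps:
$k{\left(T \right)} = \frac{2 \left(59 + T\right)}{-50 + T}$ ($k{\left(T \right)} = 2 \frac{T + 59}{-50 + T} = 2 \frac{59 + T}{-50 + T} = \frac{2 \left(59 + T\right)}{-50 + T}$)
$\frac{1}{k{\left(\frac{7^{2} - 98}{56 - 109} \right)} - 47270} = \frac{1}{\frac{2 \left(59 + \frac{7^{2} - 98}{56 - 109}\right)}{-50 + \frac{7^{2} - 98}{56 - 109}} - 47270} = \frac{1}{\frac{2 \left(59 + \frac{49 - 98}{-53}\right)}{-50 + \frac{49 - 98}{-53}} - 47270} = \frac{1}{\frac{2 \left(59 - - \frac{49}{53}\right)}{-50 - - \frac{49}{53}} - 47270} = \frac{1}{\frac{2 \left(59 + \frac{49}{53}\right)}{-50 + \frac{49}{53}} - 47270} = \frac{1}{2 \frac{1}{- \frac{2601}{53}} \cdot \frac{3176}{53} - 47270} = \frac{1}{2 \left(- \frac{53}{2601}\right) \frac{3176}{53} - 47270} = \frac{1}{- \frac{6352}{2601} - 47270} = \frac{1}{- \frac{122955622}{2601}} = - \frac{2601}{122955622}$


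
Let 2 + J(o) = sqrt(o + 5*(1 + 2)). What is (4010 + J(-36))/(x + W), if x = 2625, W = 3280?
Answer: 4008/5905 + I*sqrt(21)/5905 ≈ 0.67875 + 0.00077605*I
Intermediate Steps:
J(o) = -2 + sqrt(15 + o) (J(o) = -2 + sqrt(o + 5*(1 + 2)) = -2 + sqrt(o + 5*3) = -2 + sqrt(o + 15) = -2 + sqrt(15 + o))
(4010 + J(-36))/(x + W) = (4010 + (-2 + sqrt(15 - 36)))/(2625 + 3280) = (4010 + (-2 + sqrt(-21)))/5905 = (4010 + (-2 + I*sqrt(21)))*(1/5905) = (4008 + I*sqrt(21))*(1/5905) = 4008/5905 + I*sqrt(21)/5905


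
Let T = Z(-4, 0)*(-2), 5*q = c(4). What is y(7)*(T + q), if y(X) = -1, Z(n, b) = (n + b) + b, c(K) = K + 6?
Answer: -10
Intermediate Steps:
c(K) = 6 + K
Z(n, b) = n + 2*b (Z(n, b) = (b + n) + b = n + 2*b)
q = 2 (q = (6 + 4)/5 = (⅕)*10 = 2)
T = 8 (T = (-4 + 2*0)*(-2) = (-4 + 0)*(-2) = -4*(-2) = 8)
y(7)*(T + q) = -(8 + 2) = -1*10 = -10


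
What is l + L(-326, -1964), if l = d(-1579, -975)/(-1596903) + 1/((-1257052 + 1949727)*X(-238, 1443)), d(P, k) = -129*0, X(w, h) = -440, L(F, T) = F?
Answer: -99357302001/304777000 ≈ -326.00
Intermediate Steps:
d(P, k) = 0
l = -1/304777000 (l = 0/(-1596903) + 1/((-1257052 + 1949727)*(-440)) = 0*(-1/1596903) - 1/440/692675 = 0 + (1/692675)*(-1/440) = 0 - 1/304777000 = -1/304777000 ≈ -3.2811e-9)
l + L(-326, -1964) = -1/304777000 - 326 = -99357302001/304777000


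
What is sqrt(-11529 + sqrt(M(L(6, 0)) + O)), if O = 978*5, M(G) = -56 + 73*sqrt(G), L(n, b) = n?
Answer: sqrt(-11529 + sqrt(4834 + 73*sqrt(6))) ≈ 107.04*I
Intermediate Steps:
O = 4890
sqrt(-11529 + sqrt(M(L(6, 0)) + O)) = sqrt(-11529 + sqrt((-56 + 73*sqrt(6)) + 4890)) = sqrt(-11529 + sqrt(4834 + 73*sqrt(6)))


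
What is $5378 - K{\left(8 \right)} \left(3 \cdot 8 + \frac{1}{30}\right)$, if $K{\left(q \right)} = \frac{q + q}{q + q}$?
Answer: $\frac{160619}{30} \approx 5354.0$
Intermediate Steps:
$K{\left(q \right)} = 1$ ($K{\left(q \right)} = \frac{2 q}{2 q} = 2 q \frac{1}{2 q} = 1$)
$5378 - K{\left(8 \right)} \left(3 \cdot 8 + \frac{1}{30}\right) = 5378 - 1 \left(3 \cdot 8 + \frac{1}{30}\right) = 5378 - 1 \left(24 + \frac{1}{30}\right) = 5378 - 1 \cdot \frac{721}{30} = 5378 - \frac{721}{30} = \frac{160619}{30}$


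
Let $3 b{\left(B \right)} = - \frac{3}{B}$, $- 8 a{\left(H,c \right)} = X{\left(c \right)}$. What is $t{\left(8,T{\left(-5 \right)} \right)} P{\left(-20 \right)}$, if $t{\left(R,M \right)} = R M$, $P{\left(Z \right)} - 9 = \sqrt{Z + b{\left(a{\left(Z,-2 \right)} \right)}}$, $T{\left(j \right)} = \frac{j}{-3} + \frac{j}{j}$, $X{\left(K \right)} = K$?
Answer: $192 + \frac{128 i \sqrt{6}}{3} \approx 192.0 + 104.51 i$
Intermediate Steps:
$a{\left(H,c \right)} = - \frac{c}{8}$
$b{\left(B \right)} = - \frac{1}{B}$ ($b{\left(B \right)} = \frac{\left(-3\right) \frac{1}{B}}{3} = - \frac{1}{B}$)
$T{\left(j \right)} = 1 - \frac{j}{3}$ ($T{\left(j \right)} = j \left(- \frac{1}{3}\right) + 1 = - \frac{j}{3} + 1 = 1 - \frac{j}{3}$)
$P{\left(Z \right)} = 9 + \sqrt{-4 + Z}$ ($P{\left(Z \right)} = 9 + \sqrt{Z - \frac{1}{\left(- \frac{1}{8}\right) \left(-2\right)}} = 9 + \sqrt{Z - \frac{1}{\frac{1}{4}}} = 9 + \sqrt{Z - 4} = 9 + \sqrt{-4 + Z}$)
$t{\left(R,M \right)} = M R$
$t{\left(8,T{\left(-5 \right)} \right)} P{\left(-20 \right)} = \left(1 - - \frac{5}{3}\right) 8 \left(9 + \sqrt{-4 - 20}\right) = \left(1 + \frac{5}{3}\right) 8 \left(9 + \sqrt{-24}\right) = \frac{8}{3} \cdot 8 \left(9 + 2 i \sqrt{6}\right) = \frac{64 \left(9 + 2 i \sqrt{6}\right)}{3} = 192 + \frac{128 i \sqrt{6}}{3}$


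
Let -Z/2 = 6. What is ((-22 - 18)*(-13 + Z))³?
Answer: 1000000000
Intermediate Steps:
Z = -12 (Z = -2*6 = -12)
((-22 - 18)*(-13 + Z))³ = ((-22 - 18)*(-13 - 12))³ = (-40*(-25))³ = 1000³ = 1000000000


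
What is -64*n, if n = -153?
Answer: 9792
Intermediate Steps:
-64*n = -64*(-153) = 9792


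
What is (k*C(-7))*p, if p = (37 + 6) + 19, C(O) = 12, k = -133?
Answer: -98952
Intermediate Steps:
p = 62 (p = 43 + 19 = 62)
(k*C(-7))*p = -133*12*62 = -1596*62 = -98952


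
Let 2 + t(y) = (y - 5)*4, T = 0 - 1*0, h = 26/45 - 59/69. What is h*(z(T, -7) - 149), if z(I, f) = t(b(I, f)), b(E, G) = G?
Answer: 57113/1035 ≈ 55.182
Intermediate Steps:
h = -287/1035 (h = 26*(1/45) - 59*1/69 = 26/45 - 59/69 = -287/1035 ≈ -0.27729)
T = 0 (T = 0 + 0 = 0)
t(y) = -22 + 4*y (t(y) = -2 + (y - 5)*4 = -2 + (-5 + y)*4 = -2 + (-20 + 4*y) = -22 + 4*y)
z(I, f) = -22 + 4*f
h*(z(T, -7) - 149) = -287*((-22 + 4*(-7)) - 149)/1035 = -287*((-22 - 28) - 149)/1035 = -287*(-50 - 149)/1035 = -287/1035*(-199) = 57113/1035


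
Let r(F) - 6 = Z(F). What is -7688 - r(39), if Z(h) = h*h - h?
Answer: -9176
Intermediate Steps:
Z(h) = h**2 - h
r(F) = 6 + F*(-1 + F)
-7688 - r(39) = -7688 - (6 + 39*(-1 + 39)) = -7688 - (6 + 39*38) = -7688 - (6 + 1482) = -7688 - 1*1488 = -7688 - 1488 = -9176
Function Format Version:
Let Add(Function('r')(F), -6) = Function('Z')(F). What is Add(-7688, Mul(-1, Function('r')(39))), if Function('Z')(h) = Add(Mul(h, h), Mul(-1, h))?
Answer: -9176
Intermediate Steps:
Function('Z')(h) = Add(Pow(h, 2), Mul(-1, h))
Function('r')(F) = Add(6, Mul(F, Add(-1, F)))
Add(-7688, Mul(-1, Function('r')(39))) = Add(-7688, Mul(-1, Add(6, Mul(39, Add(-1, 39))))) = Add(-7688, Mul(-1, Add(6, Mul(39, 38)))) = Add(-7688, Mul(-1, Add(6, 1482))) = Add(-7688, Mul(-1, 1488)) = Add(-7688, -1488) = -9176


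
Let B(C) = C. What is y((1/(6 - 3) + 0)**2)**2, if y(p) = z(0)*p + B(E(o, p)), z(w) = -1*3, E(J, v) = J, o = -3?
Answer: 100/9 ≈ 11.111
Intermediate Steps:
z(w) = -3
y(p) = -3 - 3*p (y(p) = -3*p - 3 = -3 - 3*p)
y((1/(6 - 3) + 0)**2)**2 = (-3 - 3*(1/(6 - 3) + 0)**2)**2 = (-3 - 3*(1/3 + 0)**2)**2 = (-3 - 3*(1/3)**2)**2 = (-3 - 3*1/9)**2 = (-3 - 1/3)**2 = (-10/3)**2 = 100/9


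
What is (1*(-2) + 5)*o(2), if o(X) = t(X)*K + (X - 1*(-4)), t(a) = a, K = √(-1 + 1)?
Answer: 18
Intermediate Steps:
K = 0 (K = √0 = 0)
o(X) = 4 + X (o(X) = X*0 + (X - 1*(-4)) = 0 + (X + 4) = 0 + (4 + X) = 4 + X)
(1*(-2) + 5)*o(2) = (1*(-2) + 5)*(4 + 2) = (-2 + 5)*6 = 3*6 = 18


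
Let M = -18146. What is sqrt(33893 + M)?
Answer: sqrt(15747) ≈ 125.49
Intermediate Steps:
sqrt(33893 + M) = sqrt(33893 - 18146) = sqrt(15747)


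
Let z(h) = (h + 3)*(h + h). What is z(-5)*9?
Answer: 180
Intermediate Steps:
z(h) = 2*h*(3 + h) (z(h) = (3 + h)*(2*h) = 2*h*(3 + h))
z(-5)*9 = (2*(-5)*(3 - 5))*9 = (2*(-5)*(-2))*9 = 20*9 = 180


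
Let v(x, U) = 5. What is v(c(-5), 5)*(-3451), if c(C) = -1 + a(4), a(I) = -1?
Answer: -17255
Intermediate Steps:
c(C) = -2 (c(C) = -1 - 1 = -2)
v(c(-5), 5)*(-3451) = 5*(-3451) = -17255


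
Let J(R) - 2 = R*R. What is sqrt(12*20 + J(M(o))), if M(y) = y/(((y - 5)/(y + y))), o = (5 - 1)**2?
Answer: sqrt(291426)/11 ≈ 49.076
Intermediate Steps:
o = 16 (o = 4**2 = 16)
M(y) = 2*y**2/(-5 + y) (M(y) = y/(((-5 + y)/((2*y)))) = y/(((-5 + y)*(1/(2*y)))) = y/(((-5 + y)/(2*y))) = y*(2*y/(-5 + y)) = 2*y**2/(-5 + y))
J(R) = 2 + R**2 (J(R) = 2 + R*R = 2 + R**2)
sqrt(12*20 + J(M(o))) = sqrt(12*20 + (2 + (2*16**2/(-5 + 16))**2)) = sqrt(240 + (2 + (2*256/11)**2)) = sqrt(240 + (2 + (2*256*(1/11))**2)) = sqrt(240 + (2 + (512/11)**2)) = sqrt(240 + (2 + 262144/121)) = sqrt(240 + 262386/121) = sqrt(291426/121) = sqrt(291426)/11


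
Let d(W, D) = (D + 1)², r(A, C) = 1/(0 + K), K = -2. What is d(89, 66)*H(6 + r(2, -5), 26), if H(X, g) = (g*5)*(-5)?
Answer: -2917850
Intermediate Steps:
r(A, C) = -½ (r(A, C) = 1/(0 - 2) = 1/(-2) = -½)
d(W, D) = (1 + D)²
H(X, g) = -25*g (H(X, g) = (5*g)*(-5) = -25*g)
d(89, 66)*H(6 + r(2, -5), 26) = (1 + 66)²*(-25*26) = 67²*(-650) = 4489*(-650) = -2917850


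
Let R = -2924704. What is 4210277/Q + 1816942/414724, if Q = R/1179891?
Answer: -515051451162745775/303236235424 ≈ -1.6985e+6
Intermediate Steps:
Q = -2924704/1179891 ≈ -2.4788
4210277/Q + 1816942/414724 = 4210277/(-2924704/1179891) + 1816942/414724 = 4210277*(-1179891/2924704) + 1816942*(1/414724) = -4967667939807/2924704 + 908471/207362 = -515051451162745775/303236235424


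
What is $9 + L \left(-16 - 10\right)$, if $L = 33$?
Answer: $-849$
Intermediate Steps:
$9 + L \left(-16 - 10\right) = 9 + 33 \left(-16 - 10\right) = 9 + 33 \left(-26\right) = 9 - 858 = -849$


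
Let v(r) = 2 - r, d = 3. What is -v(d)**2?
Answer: -1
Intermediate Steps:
-v(d)**2 = -(2 - 1*3)**2 = -(2 - 3)**2 = -1*(-1)**2 = -1*1 = -1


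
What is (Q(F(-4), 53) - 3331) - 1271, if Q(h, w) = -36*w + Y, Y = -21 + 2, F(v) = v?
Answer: -6529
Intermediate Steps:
Y = -19
Q(h, w) = -19 - 36*w (Q(h, w) = -36*w - 19 = -19 - 36*w)
(Q(F(-4), 53) - 3331) - 1271 = ((-19 - 36*53) - 3331) - 1271 = ((-19 - 1908) - 3331) - 1271 = (-1927 - 3331) - 1271 = -5258 - 1271 = -6529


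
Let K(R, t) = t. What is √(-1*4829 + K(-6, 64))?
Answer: I*√4765 ≈ 69.029*I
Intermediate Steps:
√(-1*4829 + K(-6, 64)) = √(-1*4829 + 64) = √(-4829 + 64) = √(-4765) = I*√4765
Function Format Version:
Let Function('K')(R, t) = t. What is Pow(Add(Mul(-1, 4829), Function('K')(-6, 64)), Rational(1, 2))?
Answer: Mul(I, Pow(4765, Rational(1, 2))) ≈ Mul(69.029, I)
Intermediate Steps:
Pow(Add(Mul(-1, 4829), Function('K')(-6, 64)), Rational(1, 2)) = Pow(Add(Mul(-1, 4829), 64), Rational(1, 2)) = Pow(Add(-4829, 64), Rational(1, 2)) = Pow(-4765, Rational(1, 2)) = Mul(I, Pow(4765, Rational(1, 2)))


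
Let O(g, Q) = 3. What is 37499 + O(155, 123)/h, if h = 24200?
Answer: 907475803/24200 ≈ 37499.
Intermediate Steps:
37499 + O(155, 123)/h = 37499 + 3/24200 = 907475803/24200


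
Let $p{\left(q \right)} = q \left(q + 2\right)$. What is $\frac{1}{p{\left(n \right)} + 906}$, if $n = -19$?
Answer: $\frac{1}{1229} \approx 0.00081367$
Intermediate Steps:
$p{\left(q \right)} = q \left(2 + q\right)$
$\frac{1}{p{\left(n \right)} + 906} = \frac{1}{- 19 \left(2 - 19\right) + 906} = \frac{1}{\left(-19\right) \left(-17\right) + 906} = \frac{1}{323 + 906} = \frac{1}{1229}$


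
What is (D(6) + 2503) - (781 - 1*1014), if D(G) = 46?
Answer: 2782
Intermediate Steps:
(D(6) + 2503) - (781 - 1*1014) = (46 + 2503) - (781 - 1*1014) = 2549 - (781 - 1014) = 2549 - 1*(-233) = 2549 + 233 = 2782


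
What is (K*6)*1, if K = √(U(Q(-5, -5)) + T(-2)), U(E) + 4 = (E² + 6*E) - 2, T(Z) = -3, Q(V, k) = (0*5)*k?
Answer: 18*I ≈ 18.0*I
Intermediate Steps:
Q(V, k) = 0 (Q(V, k) = 0*k = 0)
U(E) = -6 + E² + 6*E (U(E) = -4 + ((E² + 6*E) - 2) = -4 + (-2 + E² + 6*E) = -6 + E² + 6*E)
K = 3*I (K = √((-6 + 0² + 6*0) - 3) = √((-6 + 0 + 0) - 3) = √(-6 - 3) = √(-9) = 3*I ≈ 3.0*I)
(K*6)*1 = ((3*I)*6)*1 = (18*I)*1 = 18*I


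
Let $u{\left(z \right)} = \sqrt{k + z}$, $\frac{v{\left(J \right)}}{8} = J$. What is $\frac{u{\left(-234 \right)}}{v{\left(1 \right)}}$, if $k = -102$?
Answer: $\frac{i \sqrt{21}}{2} \approx 2.2913 i$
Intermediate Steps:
$v{\left(J \right)} = 8 J$
$u{\left(z \right)} = \sqrt{-102 + z}$
$\frac{u{\left(-234 \right)}}{v{\left(1 \right)}} = \frac{\sqrt{-102 - 234}}{8 \cdot 1} = \frac{\sqrt{-336}}{8} = 4 i \sqrt{21} \cdot \frac{1}{8} = \frac{i \sqrt{21}}{2}$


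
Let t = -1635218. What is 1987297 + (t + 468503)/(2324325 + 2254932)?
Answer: 3033447510538/1526419 ≈ 1.9873e+6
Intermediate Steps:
1987297 + (t + 468503)/(2324325 + 2254932) = 1987297 + (-1635218 + 468503)/(2324325 + 2254932) = 1987297 - 1166715/4579257 = 1987297 - 1166715*1/4579257 = 1987297 - 388905/1526419 = 3033447510538/1526419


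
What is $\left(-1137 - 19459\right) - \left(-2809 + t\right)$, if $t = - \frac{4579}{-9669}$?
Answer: $- \frac{171987082}{9669} \approx -17787.0$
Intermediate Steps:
$t = \frac{4579}{9669}$ ($t = \left(-4579\right) \left(- \frac{1}{9669}\right) = \frac{4579}{9669} \approx 0.47358$)
$\left(-1137 - 19459\right) - \left(-2809 + t\right) = \left(-1137 - 19459\right) + \left(\left(-53\right)^{2} - \frac{4579}{9669}\right) = \left(-1137 - 19459\right) + \left(2809 - \frac{4579}{9669}\right) = \left(-1137 - 19459\right) + \frac{27155642}{9669} = -20596 + \frac{27155642}{9669} = - \frac{171987082}{9669}$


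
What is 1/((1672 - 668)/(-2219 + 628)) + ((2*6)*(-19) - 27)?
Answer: -257611/1004 ≈ -256.58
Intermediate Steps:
1/((1672 - 668)/(-2219 + 628)) + ((2*6)*(-19) - 27) = 1/(1004/(-1591)) + (12*(-19) - 27) = 1/(1004*(-1/1591)) + (-228 - 27) = 1/(-1004/1591) - 255 = -1591/1004 - 255 = -257611/1004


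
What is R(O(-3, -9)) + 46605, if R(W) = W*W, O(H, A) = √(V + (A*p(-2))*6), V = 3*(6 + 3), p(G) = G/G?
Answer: 46578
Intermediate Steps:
p(G) = 1
V = 27 (V = 3*9 = 27)
O(H, A) = √(27 + 6*A) (O(H, A) = √(27 + (A*1)*6) = √(27 + A*6) = √(27 + 6*A))
R(W) = W²
R(O(-3, -9)) + 46605 = (√(27 + 6*(-9)))² + 46605 = (√(27 - 54))² + 46605 = (√(-27))² + 46605 = (3*I*√3)² + 46605 = -27 + 46605 = 46578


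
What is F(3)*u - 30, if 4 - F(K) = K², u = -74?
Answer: 340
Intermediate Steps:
F(K) = 4 - K²
F(3)*u - 30 = (4 - 1*3²)*(-74) - 30 = (4 - 1*9)*(-74) - 30 = (4 - 9)*(-74) - 30 = -5*(-74) - 30 = 370 - 30 = 340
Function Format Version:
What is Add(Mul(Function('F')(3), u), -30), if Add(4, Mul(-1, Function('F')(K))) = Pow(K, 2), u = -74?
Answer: 340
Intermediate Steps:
Function('F')(K) = Add(4, Mul(-1, Pow(K, 2)))
Add(Mul(Function('F')(3), u), -30) = Add(Mul(Add(4, Mul(-1, Pow(3, 2))), -74), -30) = Add(Mul(Add(4, Mul(-1, 9)), -74), -30) = Add(Mul(Add(4, -9), -74), -30) = Add(Mul(-5, -74), -30) = Add(370, -30) = 340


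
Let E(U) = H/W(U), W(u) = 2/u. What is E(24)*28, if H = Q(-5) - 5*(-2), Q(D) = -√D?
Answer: 3360 - 336*I*√5 ≈ 3360.0 - 751.32*I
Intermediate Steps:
H = 10 - I*√5 (H = -√(-5) - 5*(-2) = -I*√5 + 10 = 10 - I*√5 ≈ 10.0 - 2.2361*I)
E(U) = U*(10 - I*√5)/2 (E(U) = (10 - I*√5)/((2/U)) = (10 - I*√5)*(U/2) = U*(10 - I*√5)/2)
E(24)*28 = ((½)*24*(10 - I*√5))*28 = (120 - 12*I*√5)*28 = 3360 - 336*I*√5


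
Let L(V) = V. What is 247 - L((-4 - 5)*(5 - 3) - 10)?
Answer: 275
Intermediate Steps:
247 - L((-4 - 5)*(5 - 3) - 10) = 247 - ((-4 - 5)*(5 - 3) - 10) = 247 - (-9*2 - 10) = 247 - (-18 - 10) = 247 - 1*(-28) = 247 + 28 = 275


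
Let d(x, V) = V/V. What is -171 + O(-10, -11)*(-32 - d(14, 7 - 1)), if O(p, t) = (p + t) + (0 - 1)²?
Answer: 489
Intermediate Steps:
d(x, V) = 1
O(p, t) = 1 + p + t (O(p, t) = (p + t) + (-1)² = (p + t) + 1 = 1 + p + t)
-171 + O(-10, -11)*(-32 - d(14, 7 - 1)) = -171 + (1 - 10 - 11)*(-32 - 1*1) = -171 - 20*(-32 - 1) = -171 - 20*(-33) = -171 + 660 = 489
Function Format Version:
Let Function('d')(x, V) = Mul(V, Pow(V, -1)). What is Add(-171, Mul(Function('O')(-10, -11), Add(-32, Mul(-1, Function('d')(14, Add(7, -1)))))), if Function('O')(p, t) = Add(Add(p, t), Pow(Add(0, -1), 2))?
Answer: 489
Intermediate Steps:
Function('d')(x, V) = 1
Function('O')(p, t) = Add(1, p, t) (Function('O')(p, t) = Add(Add(p, t), Pow(-1, 2)) = Add(Add(p, t), 1) = Add(1, p, t))
Add(-171, Mul(Function('O')(-10, -11), Add(-32, Mul(-1, Function('d')(14, Add(7, -1)))))) = Add(-171, Mul(Add(1, -10, -11), Add(-32, Mul(-1, 1)))) = Add(-171, Mul(-20, Add(-32, -1))) = Add(-171, Mul(-20, -33)) = Add(-171, 660) = 489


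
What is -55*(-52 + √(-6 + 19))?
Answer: 2860 - 55*√13 ≈ 2661.7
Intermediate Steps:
-55*(-52 + √(-6 + 19)) = -55*(-52 + √13) = 2860 - 55*√13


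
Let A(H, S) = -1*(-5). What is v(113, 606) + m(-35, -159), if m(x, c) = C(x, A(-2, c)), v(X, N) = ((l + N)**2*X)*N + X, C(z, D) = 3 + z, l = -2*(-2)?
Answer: 25480663881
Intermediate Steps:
l = 4
A(H, S) = 5
v(X, N) = X + N*X*(4 + N)**2 (v(X, N) = ((4 + N)**2*X)*N + X = (X*(4 + N)**2)*N + X = N*X*(4 + N)**2 + X = X + N*X*(4 + N)**2)
m(x, c) = 3 + x
v(113, 606) + m(-35, -159) = 113*(1 + 606*(4 + 606)**2) + (3 - 35) = 113*(1 + 606*610**2) - 32 = 113*(1 + 606*372100) - 32 = 113*(1 + 225492600) - 32 = 113*225492601 - 32 = 25480663913 - 32 = 25480663881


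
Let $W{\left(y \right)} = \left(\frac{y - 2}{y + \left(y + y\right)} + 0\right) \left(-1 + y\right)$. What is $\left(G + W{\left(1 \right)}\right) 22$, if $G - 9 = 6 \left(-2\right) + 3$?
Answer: $0$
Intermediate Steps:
$W{\left(y \right)} = \frac{\left(-1 + y\right) \left(-2 + y\right)}{3 y}$ ($W{\left(y \right)} = \left(\frac{-2 + y}{y + 2 y} + 0\right) \left(-1 + y\right) = \left(\frac{-2 + y}{3 y} + 0\right) \left(-1 + y\right) = \frac{-2 + y}{3 y} \left(-1 + y\right) = \frac{\left(-1 + y\right) \left(-2 + y\right)}{3 y}$)
$G = 0$ ($G = 9 + \left(6 \left(-2\right) + 3\right) = 9 + \left(-12 + 3\right) = 9 - 9 = 0$)
$\left(G + W{\left(1 \right)}\right) 22 = \left(0 + \frac{2 + 1 \left(-3 + 1\right)}{3 \cdot 1}\right) 22 = \left(0 + \frac{1}{3} \cdot 1 \left(2 + 1 \left(-2\right)\right)\right) 22 = \left(0 + \frac{1}{3} \cdot 1 \left(2 - 2\right)\right) 22 = \left(0 + \frac{1}{3} \cdot 1 \cdot 0\right) 22 = \left(0 + 0\right) 22 = 0 \cdot 22 = 0$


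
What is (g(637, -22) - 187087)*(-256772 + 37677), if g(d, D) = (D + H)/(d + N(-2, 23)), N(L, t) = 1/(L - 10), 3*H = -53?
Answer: 313285346432615/7643 ≈ 4.0990e+10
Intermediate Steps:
H = -53/3 (H = (1/3)*(-53) = -53/3 ≈ -17.667)
N(L, t) = 1/(-10 + L)
g(d, D) = (-53/3 + D)/(-1/12 + d) (g(d, D) = (D - 53/3)/(d + 1/(-10 - 2)) = (-53/3 + D)/(d + 1/(-12)) = (-53/3 + D)/(d - 1/12) = (-53/3 + D)/(-1/12 + d))
(g(637, -22) - 187087)*(-256772 + 37677) = (4*(-53 + 3*(-22))/(-1 + 12*637) - 187087)*(-256772 + 37677) = (4*(-53 - 66)/(-1 + 7644) - 187087)*(-219095) = (4*(-119)/7643 - 187087)*(-219095) = (4*(1/7643)*(-119) - 187087)*(-219095) = (-476/7643 - 187087)*(-219095) = -1429906417/7643*(-219095) = 313285346432615/7643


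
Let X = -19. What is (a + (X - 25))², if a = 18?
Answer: 676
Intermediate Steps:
(a + (X - 25))² = (18 + (-19 - 25))² = (18 - 44)² = (-26)² = 676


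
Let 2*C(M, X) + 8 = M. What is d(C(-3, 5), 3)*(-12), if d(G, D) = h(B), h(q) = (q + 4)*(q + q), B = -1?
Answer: 72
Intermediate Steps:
C(M, X) = -4 + M/2
h(q) = 2*q*(4 + q) (h(q) = (4 + q)*(2*q) = 2*q*(4 + q))
d(G, D) = -6 (d(G, D) = 2*(-1)*(4 - 1) = 2*(-1)*3 = -6)
d(C(-3, 5), 3)*(-12) = -6*(-12) = 72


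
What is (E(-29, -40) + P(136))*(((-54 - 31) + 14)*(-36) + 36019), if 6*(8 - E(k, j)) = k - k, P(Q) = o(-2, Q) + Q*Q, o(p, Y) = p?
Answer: 713714650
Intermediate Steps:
P(Q) = -2 + Q**2 (P(Q) = -2 + Q*Q = -2 + Q**2)
E(k, j) = 8 (E(k, j) = 8 - (k - k)/6 = 8 - 1/6*0 = 8 + 0 = 8)
(E(-29, -40) + P(136))*(((-54 - 31) + 14)*(-36) + 36019) = (8 + (-2 + 136**2))*(((-54 - 31) + 14)*(-36) + 36019) = (8 + (-2 + 18496))*((-85 + 14)*(-36) + 36019) = (8 + 18494)*(-71*(-36) + 36019) = 18502*(2556 + 36019) = 18502*38575 = 713714650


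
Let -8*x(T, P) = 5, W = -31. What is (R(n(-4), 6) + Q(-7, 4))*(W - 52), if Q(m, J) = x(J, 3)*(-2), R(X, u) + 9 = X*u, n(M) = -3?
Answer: 8549/4 ≈ 2137.3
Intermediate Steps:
x(T, P) = -5/8 (x(T, P) = -⅛*5 = -5/8)
R(X, u) = -9 + X*u
Q(m, J) = 5/4 (Q(m, J) = -5/8*(-2) = 5/4)
(R(n(-4), 6) + Q(-7, 4))*(W - 52) = ((-9 - 3*6) + 5/4)*(-31 - 52) = ((-9 - 18) + 5/4)*(-83) = (-27 + 5/4)*(-83) = -103/4*(-83) = 8549/4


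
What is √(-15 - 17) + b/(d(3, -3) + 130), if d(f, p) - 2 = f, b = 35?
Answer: 7/27 + 4*I*√2 ≈ 0.25926 + 5.6569*I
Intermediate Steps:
d(f, p) = 2 + f
√(-15 - 17) + b/(d(3, -3) + 130) = √(-15 - 17) + 35/((2 + 3) + 130) = √(-32) + 35/(5 + 130) = 4*I*√2 + 35/135 = 4*I*√2 + (1/135)*35 = 4*I*√2 + 7/27 = 7/27 + 4*I*√2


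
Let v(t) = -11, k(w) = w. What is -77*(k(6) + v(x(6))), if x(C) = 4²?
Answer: 385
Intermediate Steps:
x(C) = 16
-77*(k(6) + v(x(6))) = -77*(6 - 11) = -77*(-5) = 385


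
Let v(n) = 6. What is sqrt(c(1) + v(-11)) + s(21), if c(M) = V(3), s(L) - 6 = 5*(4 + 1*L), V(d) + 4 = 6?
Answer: 131 + 2*sqrt(2) ≈ 133.83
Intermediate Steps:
V(d) = 2 (V(d) = -4 + 6 = 2)
s(L) = 26 + 5*L (s(L) = 6 + 5*(4 + 1*L) = 6 + 5*(4 + L) = 6 + (20 + 5*L) = 26 + 5*L)
c(M) = 2
sqrt(c(1) + v(-11)) + s(21) = sqrt(2 + 6) + (26 + 5*21) = sqrt(8) + (26 + 105) = 2*sqrt(2) + 131 = 131 + 2*sqrt(2)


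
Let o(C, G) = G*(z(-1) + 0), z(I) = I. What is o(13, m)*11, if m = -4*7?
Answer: 308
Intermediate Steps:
m = -28
o(C, G) = -G (o(C, G) = G*(-1 + 0) = G*(-1) = -G)
o(13, m)*11 = -1*(-28)*11 = 28*11 = 308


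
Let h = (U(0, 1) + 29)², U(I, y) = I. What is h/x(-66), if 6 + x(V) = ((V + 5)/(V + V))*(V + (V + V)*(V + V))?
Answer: 1682/16031 ≈ 0.10492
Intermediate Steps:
x(V) = -6 + (5 + V)*(V + 4*V²)/(2*V) (x(V) = -6 + ((V + 5)/(V + V))*(V + (V + V)*(V + V)) = -6 + ((5 + V)/((2*V)))*(V + (2*V)*(2*V)) = -6 + ((5 + V)*(1/(2*V)))*(V + 4*V²) = -6 + ((5 + V)/(2*V))*(V + 4*V²) = -6 + (5 + V)*(V + 4*V²)/(2*V))
h = 841 (h = (0 + 29)² = 29² = 841)
h/x(-66) = 841/(-7/2 + 2*(-66)² + (21/2)*(-66)) = 841/(-7/2 + 2*4356 - 693) = 841/(-7/2 + 8712 - 693) = 841/(16031/2) = 841*(2/16031) = 1682/16031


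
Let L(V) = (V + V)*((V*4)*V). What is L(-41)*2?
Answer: -1102736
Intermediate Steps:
L(V) = 8*V³ (L(V) = (2*V)*((4*V)*V) = (2*V)*(4*V²) = 8*V³)
L(-41)*2 = (8*(-41)³)*2 = (8*(-68921))*2 = -551368*2 = -1102736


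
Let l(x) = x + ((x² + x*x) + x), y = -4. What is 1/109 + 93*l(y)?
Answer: 243289/109 ≈ 2232.0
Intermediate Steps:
l(x) = 2*x + 2*x² (l(x) = x + ((x² + x²) + x) = x + (2*x² + x) = x + (x + 2*x²) = 2*x + 2*x²)
1/109 + 93*l(y) = 1/109 + 93*(2*(-4)*(1 - 4)) = 1/109 + 93*(2*(-4)*(-3)) = 1/109 + 93*24 = 1/109 + 2232 = 243289/109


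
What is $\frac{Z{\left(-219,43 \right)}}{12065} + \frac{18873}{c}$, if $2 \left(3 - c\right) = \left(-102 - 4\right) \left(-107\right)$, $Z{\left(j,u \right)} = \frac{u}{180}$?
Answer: $- \frac{5123281297}{1538649450} \approx -3.3297$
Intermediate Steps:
$Z{\left(j,u \right)} = \frac{u}{180}$ ($Z{\left(j,u \right)} = u \frac{1}{180} = \frac{u}{180}$)
$c = -5668$ ($c = 3 - \frac{\left(-102 - 4\right) \left(-107\right)}{2} = 3 - \frac{\left(-106\right) \left(-107\right)}{2} = 3 - 5671 = -5668$)
$\frac{Z{\left(-219,43 \right)}}{12065} + \frac{18873}{c} = \frac{\frac{1}{180} \cdot 43}{12065} + \frac{18873}{-5668} = \frac{43}{180} \cdot \frac{1}{12065} + 18873 \left(- \frac{1}{5668}\right) = \frac{43}{2171700} - \frac{18873}{5668} = - \frac{5123281297}{1538649450}$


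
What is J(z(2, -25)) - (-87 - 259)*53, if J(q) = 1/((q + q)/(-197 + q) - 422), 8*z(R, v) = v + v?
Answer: 6290593355/343036 ≈ 18338.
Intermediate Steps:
z(R, v) = v/4 (z(R, v) = (v + v)/8 = (2*v)/8 = v/4)
J(q) = 1/(-422 + 2*q/(-197 + q)) (J(q) = 1/((2*q)/(-197 + q) - 422) = 1/(2*q/(-197 + q) - 422) = 1/(-422 + 2*q/(-197 + q)))
J(z(2, -25)) - (-87 - 259)*53 = (197 - (-25)/4)/(2*(-41567 + 210*((1/4)*(-25)))) - (-87 - 259)*53 = (197 - 1*(-25/4))/(2*(-41567 + 210*(-25/4))) - (-346)*53 = (197 + 25/4)/(2*(-41567 - 2625/2)) - 1*(-18338) = (1/2)*(813/4)/(-85759/2) + 18338 = (1/2)*(-2/85759)*(813/4) + 18338 = -813/343036 + 18338 = 6290593355/343036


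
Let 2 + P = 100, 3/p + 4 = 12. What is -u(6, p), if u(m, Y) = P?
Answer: -98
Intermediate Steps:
p = 3/8 (p = 3/(-4 + 12) = 3/8 ≈ 0.37500)
P = 98 (P = -2 + 100 = 98)
u(m, Y) = 98
-u(6, p) = -1*98 = -98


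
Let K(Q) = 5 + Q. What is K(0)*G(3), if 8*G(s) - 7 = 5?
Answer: 15/2 ≈ 7.5000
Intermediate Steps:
G(s) = 3/2 (G(s) = 7/8 + (1/8)*5 = 7/8 + 5/8 = 3/2)
K(0)*G(3) = (5 + 0)*(3/2) = 5*(3/2) = 15/2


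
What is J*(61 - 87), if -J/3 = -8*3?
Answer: -1872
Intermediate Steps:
J = 72 (J = -(-24)*3 = -3*(-24) = 72)
J*(61 - 87) = 72*(61 - 87) = 72*(-26) = -1872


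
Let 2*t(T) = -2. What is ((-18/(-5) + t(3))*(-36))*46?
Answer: -21528/5 ≈ -4305.6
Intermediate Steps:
t(T) = -1 (t(T) = (½)*(-2) = -1)
((-18/(-5) + t(3))*(-36))*46 = ((-18/(-5) - 1)*(-36))*46 = ((-18*(-⅕) - 1)*(-36))*46 = ((18/5 - 1)*(-36))*46 = ((13/5)*(-36))*46 = -468/5*46 = -21528/5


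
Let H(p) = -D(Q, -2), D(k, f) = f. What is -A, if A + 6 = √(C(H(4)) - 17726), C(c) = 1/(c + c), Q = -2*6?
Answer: 6 - 7*I*√1447/2 ≈ 6.0 - 133.14*I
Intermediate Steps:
Q = -12
H(p) = 2 (H(p) = -1*(-2) = 2)
C(c) = 1/(2*c)
A = -6 + 7*I*√1447/2 (A = -6 + √((½)/2 - 17726) = -6 + √((½)*(½) - 17726) = -6 + √(¼ - 17726) = -6 + √(-70903/4) = -6 + 7*I*√1447/2 ≈ -6.0 + 133.14*I)
-A = -(-6 + 7*I*√1447/2) = 6 - 7*I*√1447/2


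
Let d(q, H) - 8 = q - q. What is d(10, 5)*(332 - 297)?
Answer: 280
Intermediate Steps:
d(q, H) = 8 (d(q, H) = 8 + (q - q) = 8 + 0 = 8)
d(10, 5)*(332 - 297) = 8*(332 - 297) = 8*35 = 280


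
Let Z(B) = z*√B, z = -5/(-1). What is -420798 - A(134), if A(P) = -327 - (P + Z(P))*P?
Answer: -402515 + 670*√134 ≈ -3.9476e+5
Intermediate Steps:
z = 5 (z = -5*(-1) = 5)
Z(B) = 5*√B
A(P) = -327 - P*(P + 5*√P) (A(P) = -327 - (P + 5*√P)*P = -327 - P*(P + 5*√P))
-420798 - A(134) = -420798 - (-327 - 1*134² - 670*√134) = -420798 - (-327 - 1*17956 - 670*√134) = -420798 - (-327 - 17956 - 670*√134) = -420798 - (-18283 - 670*√134) = -420798 + (18283 + 670*√134) = -402515 + 670*√134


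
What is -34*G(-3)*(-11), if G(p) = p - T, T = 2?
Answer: -1870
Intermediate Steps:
G(p) = -2 + p (G(p) = p - 1*2 = p - 2 = -2 + p)
-34*G(-3)*(-11) = -34*(-2 - 3)*(-11) = -34*(-5)*(-11) = 170*(-11) = -1870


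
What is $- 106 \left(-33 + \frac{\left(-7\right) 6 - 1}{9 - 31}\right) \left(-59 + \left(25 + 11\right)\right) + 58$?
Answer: $- \frac{831939}{11} \approx -75631.0$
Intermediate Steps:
$- 106 \left(-33 + \frac{\left(-7\right) 6 - 1}{9 - 31}\right) \left(-59 + \left(25 + 11\right)\right) + 58 = - 106 \left(-33 + \frac{-42 - 1}{-22}\right) \left(-59 + 36\right) + 58 = - 106 \left(-33 - - \frac{43}{22}\right) \left(-23\right) + 58 = - 106 \left(-33 + \frac{43}{22}\right) \left(-23\right) + 58 = - 106 \left(\left(- \frac{683}{22}\right) \left(-23\right)\right) + 58 = \left(-106\right) \frac{15709}{22} + 58 = - \frac{832577}{11} + 58 = - \frac{831939}{11}$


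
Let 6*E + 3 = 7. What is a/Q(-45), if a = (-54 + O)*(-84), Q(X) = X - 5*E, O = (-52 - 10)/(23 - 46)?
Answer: -59472/667 ≈ -89.163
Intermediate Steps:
E = ⅔ (E = -½ + (⅙)*7 = -½ + 7/6 = ⅔ ≈ 0.66667)
O = 62/23 (O = -62/(-23) = -62*(-1/23) = 62/23 ≈ 2.6957)
Q(X) = -10/3 + X (Q(X) = X - 5*⅔ = X - 10/3 = -10/3 + X)
a = 99120/23 (a = (-54 + 62/23)*(-84) = -1180/23*(-84) = 99120/23 ≈ 4309.6)
a/Q(-45) = 99120/(23*(-10/3 - 45)) = 99120/(23*(-145/3)) = (99120/23)*(-3/145) = -59472/667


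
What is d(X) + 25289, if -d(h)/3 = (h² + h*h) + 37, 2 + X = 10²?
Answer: -32446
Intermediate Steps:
X = 98 (X = -2 + 10² = -2 + 100 = 98)
d(h) = -111 - 6*h² (d(h) = -3*((h² + h*h) + 37) = -3*((h² + h²) + 37) = -3*(2*h² + 37) = -3*(37 + 2*h²) = -111 - 6*h²)
d(X) + 25289 = (-111 - 6*98²) + 25289 = (-111 - 6*9604) + 25289 = (-111 - 57624) + 25289 = -57735 + 25289 = -32446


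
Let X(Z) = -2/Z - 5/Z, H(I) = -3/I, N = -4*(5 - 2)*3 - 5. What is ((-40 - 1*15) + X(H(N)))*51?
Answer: -7684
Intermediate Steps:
N = -41 (N = -12*3 - 5 = -4*9 - 5 = -36 - 5 = -41)
X(Z) = -7/Z
((-40 - 1*15) + X(H(N)))*51 = ((-40 - 1*15) - 7/((-3/(-41))))*51 = ((-40 - 15) - 7/((-3*(-1/41))))*51 = (-55 - 7/3/41)*51 = (-55 - 7*41/3)*51 = (-55 - 287/3)*51 = -452/3*51 = -7684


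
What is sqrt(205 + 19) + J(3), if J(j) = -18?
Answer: -18 + 4*sqrt(14) ≈ -3.0334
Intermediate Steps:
sqrt(205 + 19) + J(3) = sqrt(205 + 19) - 18 = sqrt(224) - 18 = 4*sqrt(14) - 18 = -18 + 4*sqrt(14)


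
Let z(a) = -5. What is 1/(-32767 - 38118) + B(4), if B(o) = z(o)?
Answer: -354426/70885 ≈ -5.0000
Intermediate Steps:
B(o) = -5
1/(-32767 - 38118) + B(4) = 1/(-32767 - 38118) - 5 = 1/(-70885) - 5 = -1/70885 - 5 = -354426/70885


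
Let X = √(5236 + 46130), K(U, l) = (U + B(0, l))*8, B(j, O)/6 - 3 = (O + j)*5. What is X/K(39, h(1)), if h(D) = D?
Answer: √51366/696 ≈ 0.32563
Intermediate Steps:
B(j, O) = 18 + 30*O + 30*j (B(j, O) = 18 + 6*((O + j)*5) = 18 + 6*(5*O + 5*j) = 18 + (30*O + 30*j) = 18 + 30*O + 30*j)
K(U, l) = 144 + 8*U + 240*l (K(U, l) = (U + (18 + 30*l + 30*0))*8 = (U + (18 + 30*l + 0))*8 = (U + (18 + 30*l))*8 = (18 + U + 30*l)*8 = 144 + 8*U + 240*l)
X = √51366 ≈ 226.64
X/K(39, h(1)) = √51366/(144 + 8*39 + 240*1) = √51366/(144 + 312 + 240) = √51366/696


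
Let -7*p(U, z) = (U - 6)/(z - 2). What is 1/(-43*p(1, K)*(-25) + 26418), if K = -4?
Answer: 42/1104181 ≈ 3.8037e-5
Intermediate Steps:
p(U, z) = -(-6 + U)/(7*(-2 + z)) (p(U, z) = -(U - 6)/(7*(z - 2)) = -(-6 + U)/(7*(-2 + z)))
1/(-43*p(1, K)*(-25) + 26418) = 1/(-43*(6 - 1*1)/(7*(-2 - 4))*(-25) + 26418) = 1/(-43*(6 - 1)/(7*(-6))*(-25) + 26418) = 1/(-43*(-1)*5/(7*6)*(-25) + 26418) = 1/(-43*(-5/42)*(-25) + 26418) = 1/((215/42)*(-25) + 26418) = 1/(-5375/42 + 26418) = 1/(1104181/42) = 42/1104181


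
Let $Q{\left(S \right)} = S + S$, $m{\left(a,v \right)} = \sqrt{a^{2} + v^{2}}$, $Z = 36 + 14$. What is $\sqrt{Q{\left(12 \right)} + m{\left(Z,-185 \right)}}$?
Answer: $\sqrt{24 + 5 \sqrt{1469}} \approx 14.685$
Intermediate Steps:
$Z = 50$
$Q{\left(S \right)} = 2 S$
$\sqrt{Q{\left(12 \right)} + m{\left(Z,-185 \right)}} = \sqrt{2 \cdot 12 + \sqrt{50^{2} + \left(-185\right)^{2}}} = \sqrt{24 + \sqrt{2500 + 34225}} = \sqrt{24 + \sqrt{36725}} = \sqrt{24 + 5 \sqrt{1469}}$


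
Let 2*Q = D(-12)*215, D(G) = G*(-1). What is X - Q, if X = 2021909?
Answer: 2020619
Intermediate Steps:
D(G) = -G
Q = 1290 (Q = (-1*(-12)*215)/2 = (12*215)/2 = (1/2)*2580 = 1290)
X - Q = 2021909 - 1*1290 = 2021909 - 1290 = 2020619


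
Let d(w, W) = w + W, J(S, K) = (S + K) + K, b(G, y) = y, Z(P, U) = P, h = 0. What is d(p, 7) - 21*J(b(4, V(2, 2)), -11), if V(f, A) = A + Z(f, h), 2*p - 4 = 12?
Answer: 393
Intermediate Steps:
p = 8 (p = 2 + (1/2)*12 = 2 + 6 = 8)
V(f, A) = A + f
J(S, K) = S + 2*K (J(S, K) = (K + S) + K = S + 2*K)
d(w, W) = W + w
d(p, 7) - 21*J(b(4, V(2, 2)), -11) = (7 + 8) - 21*((2 + 2) + 2*(-11)) = 15 - 21*(4 - 22) = 15 - 21*(-18) = 15 + 378 = 393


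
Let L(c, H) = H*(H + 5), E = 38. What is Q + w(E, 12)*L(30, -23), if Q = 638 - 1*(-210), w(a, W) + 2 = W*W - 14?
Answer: 53840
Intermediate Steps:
w(a, W) = -16 + W² (w(a, W) = -2 + (W*W - 14) = -2 + (W² - 14) = -2 + (-14 + W²) = -16 + W²)
L(c, H) = H*(5 + H)
Q = 848 (Q = 638 + 210 = 848)
Q + w(E, 12)*L(30, -23) = 848 + (-16 + 12²)*(-23*(5 - 23)) = 848 + (-16 + 144)*(-23*(-18)) = 848 + 128*414 = 848 + 52992 = 53840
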